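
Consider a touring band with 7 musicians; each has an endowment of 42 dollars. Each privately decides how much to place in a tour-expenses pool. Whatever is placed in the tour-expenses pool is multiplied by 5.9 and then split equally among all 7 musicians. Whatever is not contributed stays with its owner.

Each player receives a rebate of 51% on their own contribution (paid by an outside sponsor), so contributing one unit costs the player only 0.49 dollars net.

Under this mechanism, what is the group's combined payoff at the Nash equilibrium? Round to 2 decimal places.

Under the mechanism each unit contributed yields (5.9/7) / 0.49 = 1.7201 back to its contributor per unit of net cost, which exceeds 1, making full contribution the dominant choice for everyone.
So the Nash equilibrium is full contribution by all 7; the group earns 7 × (42 × 0.51 + 5.9 × 42) = 1884.54.

1884.54 dollars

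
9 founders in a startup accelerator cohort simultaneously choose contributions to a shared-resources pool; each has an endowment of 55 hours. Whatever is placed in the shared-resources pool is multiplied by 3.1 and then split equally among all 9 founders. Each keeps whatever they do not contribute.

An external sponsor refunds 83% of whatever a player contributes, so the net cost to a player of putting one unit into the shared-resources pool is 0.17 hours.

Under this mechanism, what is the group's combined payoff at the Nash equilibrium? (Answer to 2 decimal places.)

Under the mechanism each unit contributed yields (3.1/9) / 0.17 = 2.0261 back to its contributor per unit of net cost, which exceeds 1, making full contribution the dominant choice for everyone.
So the Nash equilibrium is full contribution by all 9; the group earns 9 × (55 × 0.83 + 3.1 × 55) = 1945.35.

1945.35 hours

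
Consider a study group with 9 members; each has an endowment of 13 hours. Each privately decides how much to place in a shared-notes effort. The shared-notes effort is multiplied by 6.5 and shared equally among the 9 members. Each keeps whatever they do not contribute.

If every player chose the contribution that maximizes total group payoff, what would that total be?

760.50 hours

Each contributed unit returns 6.500 to the group as a whole (0.7222 to each of 9 players), which exceeds 1, so the social optimum is full contribution: group total = 6.500 × 117 = 760.50.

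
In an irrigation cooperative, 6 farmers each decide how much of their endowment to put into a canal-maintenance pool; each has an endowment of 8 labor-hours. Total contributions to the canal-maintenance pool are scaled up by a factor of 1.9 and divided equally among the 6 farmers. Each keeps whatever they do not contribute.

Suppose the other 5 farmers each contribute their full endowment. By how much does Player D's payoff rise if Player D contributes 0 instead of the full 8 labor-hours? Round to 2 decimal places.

Switching from a contribution of 8 to 0 lets Player D keep an extra 8 labor-hours, but lowers the canal-maintenance pool by 8, which costs Player D their own share of that drop: 1.9/6 × 8 = 2.53.
Net gain = 8 − 2.53 = 5.47. The private return per contributed unit (0.3167) is below 1, so free-riding is indeed the best response regardless of what the others do.

5.47 labor-hours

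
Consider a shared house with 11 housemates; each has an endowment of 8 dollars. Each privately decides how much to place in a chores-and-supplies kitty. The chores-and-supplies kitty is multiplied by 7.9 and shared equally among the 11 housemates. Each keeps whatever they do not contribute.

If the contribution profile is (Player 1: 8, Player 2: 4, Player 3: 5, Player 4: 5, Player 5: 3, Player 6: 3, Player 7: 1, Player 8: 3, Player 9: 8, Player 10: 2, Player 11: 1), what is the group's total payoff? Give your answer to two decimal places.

384.70 dollars

Total contributed: 8 + 4 + 5 + 5 + 3 + 3 + 1 + 3 + 8 + 2 + 1 = 43; total kept: 11 × 8 − 43 = 45.
The chores-and-supplies kitty pays out 7.9 × 43 = 339.70 in aggregate.
Group total = 45 + 339.70 = 384.70.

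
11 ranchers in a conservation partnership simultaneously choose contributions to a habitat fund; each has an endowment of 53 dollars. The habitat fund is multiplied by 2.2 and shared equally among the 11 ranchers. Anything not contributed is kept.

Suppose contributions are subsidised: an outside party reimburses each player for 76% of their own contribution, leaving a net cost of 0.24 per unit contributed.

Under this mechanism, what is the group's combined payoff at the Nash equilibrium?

583.00 dollars

The effective private return is (2.2/11) / 0.24 = 0.8333, which is still under 1, so the mechanism doesn't change anyone's dominant strategy: zero contribution.
Everyone keeps their endowment and the group total is 11 × 53 = 583.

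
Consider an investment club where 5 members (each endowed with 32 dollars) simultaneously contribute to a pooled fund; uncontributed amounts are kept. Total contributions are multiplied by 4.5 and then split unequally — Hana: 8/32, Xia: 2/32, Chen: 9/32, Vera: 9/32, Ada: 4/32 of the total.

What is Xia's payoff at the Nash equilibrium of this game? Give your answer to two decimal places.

59.00 dollars

Player j's private return per contributed unit is 4.5 × (j's share). Contributing is weakly dominant for j when that share is at least 1/4.5 = 0.2222, and contributing 0 is dominant otherwise.
Hana, Chen and Vera are above the threshold, contributing 32 each; the remaining 2 contribute 0. Total contributed: 96.
Xia keeps 32 and receives 4.5 × 96 × 2/32 = 27.00 from the pooled fund, for a payoff of 59.00.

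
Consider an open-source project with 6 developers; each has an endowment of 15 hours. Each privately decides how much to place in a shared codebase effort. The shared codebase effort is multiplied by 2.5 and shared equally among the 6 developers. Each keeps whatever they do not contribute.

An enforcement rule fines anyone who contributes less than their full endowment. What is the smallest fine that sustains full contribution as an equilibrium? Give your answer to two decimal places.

8.75 hours

Given the others contribute fully, the best deviation is to contribute 0 (any partial contribution still incurs the fine and gives up units whose private return 0.4167 is below 1).
Deviating from 15 to 0 saves 15 hours but forfeits the deviator's share of the drop in the shared codebase effort: 2.5/6 × 15 = 6.25.
So the deviation gain is 15 − 6.25 = 8.75, and the fine must be at least 8.75 hours to wipe it out.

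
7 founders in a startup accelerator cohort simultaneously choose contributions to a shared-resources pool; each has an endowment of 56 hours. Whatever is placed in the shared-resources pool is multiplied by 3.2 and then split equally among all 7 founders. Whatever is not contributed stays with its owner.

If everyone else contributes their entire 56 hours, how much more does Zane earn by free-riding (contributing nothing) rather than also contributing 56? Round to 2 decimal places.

30.40 hours

Switching from a contribution of 56 to 0 lets Zane keep an extra 56 hours, but lowers the shared-resources pool by 56, which costs Zane their own share of that drop: 3.2/7 × 56 = 25.60.
Net gain = 56 − 25.60 = 30.40. The private return per contributed unit (0.4571) is below 1, so free-riding is indeed the best response regardless of what the others do.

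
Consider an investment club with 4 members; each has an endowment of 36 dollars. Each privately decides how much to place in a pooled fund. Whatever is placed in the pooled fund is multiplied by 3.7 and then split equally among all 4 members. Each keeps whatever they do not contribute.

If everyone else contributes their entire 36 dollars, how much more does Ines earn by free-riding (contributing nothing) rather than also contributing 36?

2.70 dollars

Switching from a contribution of 36 to 0 lets Ines keep an extra 36 dollars, but lowers the pooled fund by 36, which costs Ines their own share of that drop: 3.7/4 × 36 = 33.30.
Net gain = 36 − 33.30 = 2.70. The private return per contributed unit (0.9250) is below 1, so free-riding is indeed the best response regardless of what the others do.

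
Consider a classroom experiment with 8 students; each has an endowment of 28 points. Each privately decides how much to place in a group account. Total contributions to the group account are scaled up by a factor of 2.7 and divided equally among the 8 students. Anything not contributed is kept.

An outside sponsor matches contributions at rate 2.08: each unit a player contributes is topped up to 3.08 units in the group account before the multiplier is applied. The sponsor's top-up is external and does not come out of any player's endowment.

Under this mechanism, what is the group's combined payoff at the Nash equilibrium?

1862.78 points

Under the mechanism each unit contributed yields 2.7 × 3.08 / 8 = 1.0395 back to its contributor per unit of net cost, which exceeds 1, making full contribution the dominant choice for everyone.
At the Nash equilibrium everyone contributes 28. Group total payoff = 2.7 × 3.08 × 224 = 1862.78.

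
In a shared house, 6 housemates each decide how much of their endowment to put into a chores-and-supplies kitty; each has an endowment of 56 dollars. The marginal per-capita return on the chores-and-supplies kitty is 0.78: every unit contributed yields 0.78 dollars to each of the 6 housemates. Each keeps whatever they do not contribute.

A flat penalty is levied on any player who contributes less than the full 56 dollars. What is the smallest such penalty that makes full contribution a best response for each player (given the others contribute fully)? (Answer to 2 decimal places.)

Given the others contribute fully, the best deviation is to contribute 0 (any partial contribution still incurs the fine and gives up units whose private return 0.78 is below 1).
Deviating from 56 to 0 saves 56 dollars but forfeits the deviator's share of the drop in the chores-and-supplies kitty: 0.78 × 56 = 43.68.
So the deviation gain is 56 − 43.68 = 12.32, and the fine must be at least 12.32 dollars to wipe it out.

12.32 dollars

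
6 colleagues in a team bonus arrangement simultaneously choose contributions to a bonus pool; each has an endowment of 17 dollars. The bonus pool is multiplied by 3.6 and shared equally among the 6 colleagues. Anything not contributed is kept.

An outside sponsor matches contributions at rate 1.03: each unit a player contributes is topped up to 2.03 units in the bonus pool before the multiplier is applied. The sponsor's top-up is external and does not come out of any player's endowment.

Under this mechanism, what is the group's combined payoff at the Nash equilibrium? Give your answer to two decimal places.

The effective private return per unit is now 3.6 × 2.03 / 6 = 1.2180 > 1, so every player's dominant strategy flips to full contribution.
So the Nash equilibrium is full contribution by all 6; the group earns 3.6 × 2.03 × 102 = 745.42.

745.42 dollars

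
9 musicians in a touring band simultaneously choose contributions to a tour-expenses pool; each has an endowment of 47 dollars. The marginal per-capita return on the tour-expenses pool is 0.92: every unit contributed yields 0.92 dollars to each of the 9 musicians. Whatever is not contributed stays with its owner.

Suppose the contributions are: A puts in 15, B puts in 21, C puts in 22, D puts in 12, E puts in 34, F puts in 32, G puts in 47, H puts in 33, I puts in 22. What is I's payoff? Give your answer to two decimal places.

243.96 dollars

Total contributed: 15 + 21 + 22 + 12 + 34 + 32 + 47 + 33 + 22 = 238.
Each receives 0.92 × 238 = 218.96 from the tour-expenses pool.
I keeps 47 − 22 = 25, so I's payoff is 25 + 218.96 = 243.96.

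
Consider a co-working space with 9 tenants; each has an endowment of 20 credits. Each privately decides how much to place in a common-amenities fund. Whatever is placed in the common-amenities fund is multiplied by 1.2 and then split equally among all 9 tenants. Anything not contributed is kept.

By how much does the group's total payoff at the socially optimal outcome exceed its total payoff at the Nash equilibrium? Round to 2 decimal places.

Each contributed unit returns 1.2/9 = 0.1333 to its contributor — below 1 — so contributing 0 is dominant for every player. At the Nash equilibrium everyone keeps their 20, and the group total is 9 × 20 = 180.
Each contributed unit returns 1.200 to the group as a whole (0.1333 to each of 9 players), which exceeds 1, so the social optimum is full contribution: group total = 1.200 × 180 = 216.00.
Efficiency loss = 216.00 − 180 = 36.00.

36.00 credits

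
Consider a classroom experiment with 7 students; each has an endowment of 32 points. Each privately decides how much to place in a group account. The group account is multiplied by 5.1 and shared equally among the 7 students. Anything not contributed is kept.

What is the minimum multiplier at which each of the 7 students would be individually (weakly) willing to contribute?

7

A contributed unit returns (multiplier)/7 to its contributor.
This reaches 1 exactly when the multiplier is 7.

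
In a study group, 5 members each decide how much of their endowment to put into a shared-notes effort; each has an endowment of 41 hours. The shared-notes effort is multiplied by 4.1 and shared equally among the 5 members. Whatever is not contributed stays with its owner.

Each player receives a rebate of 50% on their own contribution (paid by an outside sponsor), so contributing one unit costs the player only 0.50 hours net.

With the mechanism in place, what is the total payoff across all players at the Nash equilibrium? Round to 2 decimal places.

943.00 hours

Under the mechanism each unit contributed yields (4.1/5) / 0.50 = 1.6400 back to its contributor per unit of net cost, which exceeds 1, making full contribution the dominant choice for everyone.
At the Nash equilibrium everyone contributes 41. Group total payoff = 5 × (41 × 0.50 + 4.1 × 41) = 943.00.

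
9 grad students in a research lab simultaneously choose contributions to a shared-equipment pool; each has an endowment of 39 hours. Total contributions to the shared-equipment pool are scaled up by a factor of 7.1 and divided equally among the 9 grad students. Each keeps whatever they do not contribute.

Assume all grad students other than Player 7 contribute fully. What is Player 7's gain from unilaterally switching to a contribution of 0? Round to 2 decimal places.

Switching from a contribution of 39 to 0 lets Player 7 keep an extra 39 hours, but lowers the shared-equipment pool by 39, which costs Player 7 their own share of that drop: 7.1/9 × 39 = 30.77.
Net gain = 39 − 30.77 = 8.23. The private return per contributed unit (0.7889) is below 1, so free-riding is indeed the best response regardless of what the others do.

8.23 hours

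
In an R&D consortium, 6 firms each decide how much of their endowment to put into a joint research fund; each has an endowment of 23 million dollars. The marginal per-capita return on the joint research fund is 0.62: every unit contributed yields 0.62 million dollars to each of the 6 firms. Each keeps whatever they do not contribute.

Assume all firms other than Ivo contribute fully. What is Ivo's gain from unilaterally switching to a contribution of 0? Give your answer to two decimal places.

8.74 million dollars

Switching from a contribution of 23 to 0 lets Ivo keep an extra 23 million dollars, but lowers the joint research fund by 23, which costs Ivo their own share of that drop: 0.62 × 23 = 14.26.
Net gain = 23 − 14.26 = 8.74. The private return per contributed unit (0.62) is below 1, so free-riding is indeed the best response regardless of what the others do.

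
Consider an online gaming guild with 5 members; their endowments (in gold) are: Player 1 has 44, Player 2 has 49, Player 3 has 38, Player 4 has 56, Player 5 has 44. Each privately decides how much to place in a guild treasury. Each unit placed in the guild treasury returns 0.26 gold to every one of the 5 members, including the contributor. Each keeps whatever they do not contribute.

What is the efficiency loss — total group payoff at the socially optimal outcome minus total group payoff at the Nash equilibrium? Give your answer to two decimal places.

The private return per contributed unit is 0.26 < 1 for everyone, so the Nash equilibrium is zero contribution and the group total is Σ E_j = 44 + 49 + 38 + 56 + 44 = 231.
Each contributed unit returns 1.300 to the group, so the social optimum is full contribution by everyone: group total = 1.300 × 231 = 300.30.
Efficiency loss = (1.300 − 1) × 231 = 69.30.

69.30 gold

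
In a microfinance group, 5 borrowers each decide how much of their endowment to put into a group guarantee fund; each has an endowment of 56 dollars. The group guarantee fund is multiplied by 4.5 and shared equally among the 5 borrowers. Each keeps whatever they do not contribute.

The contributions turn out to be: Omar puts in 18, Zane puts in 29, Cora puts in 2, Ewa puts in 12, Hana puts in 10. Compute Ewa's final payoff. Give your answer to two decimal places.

107.90 dollars

Total contributed: 18 + 29 + 2 + 12 + 10 = 71.
Each receives 4.5 × 71 / 5 = 63.90 from the group guarantee fund.
Ewa keeps 56 − 12 = 44, so Ewa's payoff is 44 + 63.90 = 107.90.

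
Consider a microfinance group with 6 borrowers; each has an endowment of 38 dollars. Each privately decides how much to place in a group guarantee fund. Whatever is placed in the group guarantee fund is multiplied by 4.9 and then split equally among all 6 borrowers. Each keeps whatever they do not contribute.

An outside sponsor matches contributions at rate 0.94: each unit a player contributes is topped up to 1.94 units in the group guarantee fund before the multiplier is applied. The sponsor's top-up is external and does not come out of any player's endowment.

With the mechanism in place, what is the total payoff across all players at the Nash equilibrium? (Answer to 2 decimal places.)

2167.37 dollars

With the mechanism, a contributed unit returns 4.9 × 1.94 / 6 = 1.5843 per unit of net cost to the contributor — now above 1 — so contributing fully is weakly dominant for every player.
So the Nash equilibrium is full contribution by all 6; the group earns 4.9 × 1.94 × 228 = 2167.37.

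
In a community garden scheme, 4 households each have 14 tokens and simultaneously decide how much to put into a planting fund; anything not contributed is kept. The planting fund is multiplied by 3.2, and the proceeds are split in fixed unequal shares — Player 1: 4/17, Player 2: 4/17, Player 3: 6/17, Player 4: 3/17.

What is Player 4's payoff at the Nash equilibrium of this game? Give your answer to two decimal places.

21.91 tokens

For player j, contributing a unit is worthwhile iff 3.2 × (j's share) ≥ 1, i.e. iff j's share is at least 0.3125.
Only Player 3 (6/17) clears that bar, contributing 14; the remaining 3 contribute 0. Total contributed: 14.
Player 4 keeps 14 and receives 3.2 × 14 × 3/17 = 7.91 from the planting fund, for a payoff of 21.91.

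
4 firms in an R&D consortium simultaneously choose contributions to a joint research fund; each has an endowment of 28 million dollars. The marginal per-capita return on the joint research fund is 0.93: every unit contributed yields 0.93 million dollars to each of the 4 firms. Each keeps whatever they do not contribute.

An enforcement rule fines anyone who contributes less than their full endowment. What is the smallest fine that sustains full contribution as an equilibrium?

1.96 million dollars

Given the others contribute fully, the best deviation is to contribute 0 (any partial contribution still incurs the fine and gives up units whose private return 0.93 is below 1).
Deviating from 28 to 0 saves 28 million dollars but forfeits the deviator's share of the drop in the joint research fund: 0.93 × 28 = 26.04.
So the deviation gain is 28 − 26.04 = 1.96, and the fine must be at least 1.96 million dollars to wipe it out.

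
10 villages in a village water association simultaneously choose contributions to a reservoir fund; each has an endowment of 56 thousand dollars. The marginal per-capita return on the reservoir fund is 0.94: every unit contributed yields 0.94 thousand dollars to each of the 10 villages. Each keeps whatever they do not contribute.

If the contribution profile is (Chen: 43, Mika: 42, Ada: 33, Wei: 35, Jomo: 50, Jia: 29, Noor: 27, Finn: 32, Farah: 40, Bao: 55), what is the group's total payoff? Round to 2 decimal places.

3802.40 thousand dollars

Total contributed: 43 + 42 + 33 + 35 + 50 + 29 + 27 + 32 + 40 + 55 = 386; total kept: 10 × 56 − 386 = 174.
The reservoir fund pays out 0.94 × 10 × 386 = 3628.40 in aggregate.
Group total = 174 + 3628.40 = 3802.40.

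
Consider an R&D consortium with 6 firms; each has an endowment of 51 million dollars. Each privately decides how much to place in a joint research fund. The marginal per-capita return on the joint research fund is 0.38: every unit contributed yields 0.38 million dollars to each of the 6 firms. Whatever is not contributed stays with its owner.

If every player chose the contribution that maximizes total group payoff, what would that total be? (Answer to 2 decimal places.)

Each contributed unit returns 2.280 to the group as a whole (0.38 to each of 6 players), which exceeds 1, so the social optimum is full contribution: group total = 2.280 × 306 = 697.68.

697.68 million dollars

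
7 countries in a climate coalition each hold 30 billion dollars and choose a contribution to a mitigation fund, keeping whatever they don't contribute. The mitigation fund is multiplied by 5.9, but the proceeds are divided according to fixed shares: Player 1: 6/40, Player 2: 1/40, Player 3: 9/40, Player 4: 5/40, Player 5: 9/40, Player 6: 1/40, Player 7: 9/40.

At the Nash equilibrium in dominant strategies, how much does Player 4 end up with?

96.38 billion dollars

For player j, contributing a unit is worthwhile iff 5.9 × (j's share) ≥ 1, i.e. iff j's share is at least 0.1695.
Player 3, Player 5 and Player 7 clear that bar, contributing 30 each; the remaining 4 contribute 0. Total contributed: 90.
Player 4 keeps 30 and receives 5.9 × 90 × 5/40 = 66.38 from the mitigation fund, for a payoff of 96.38.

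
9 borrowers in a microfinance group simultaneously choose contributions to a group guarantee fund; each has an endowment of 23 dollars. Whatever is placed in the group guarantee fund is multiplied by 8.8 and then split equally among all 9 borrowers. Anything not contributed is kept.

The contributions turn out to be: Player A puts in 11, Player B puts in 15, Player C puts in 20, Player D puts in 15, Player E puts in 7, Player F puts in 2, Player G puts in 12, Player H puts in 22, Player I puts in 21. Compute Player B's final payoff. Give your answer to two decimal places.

130.22 dollars

Total contributed: 11 + 15 + 20 + 15 + 7 + 2 + 12 + 22 + 21 = 125.
Each receives 8.8 × 125 / 9 = 122.22 from the group guarantee fund.
Player B keeps 23 − 15 = 8, so Player B's payoff is 8 + 122.22 = 130.22.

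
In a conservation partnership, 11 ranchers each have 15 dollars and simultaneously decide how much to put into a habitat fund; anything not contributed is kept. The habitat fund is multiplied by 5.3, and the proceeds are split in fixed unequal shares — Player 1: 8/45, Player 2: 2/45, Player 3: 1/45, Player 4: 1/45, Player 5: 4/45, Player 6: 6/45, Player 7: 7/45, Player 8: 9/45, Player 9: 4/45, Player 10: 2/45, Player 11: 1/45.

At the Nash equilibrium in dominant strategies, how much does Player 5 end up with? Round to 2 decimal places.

22.07 dollars

For player j, contributing a unit is worthwhile iff 5.3 × (j's share) ≥ 1, i.e. iff j's share is at least 0.1887.
The only share above 0.1887 is Player 8's 9/45, contributing 15; the remaining 10 contribute 0. Total contributed: 15.
Player 5 keeps 15 and receives 5.3 × 15 × 4/45 = 7.07 from the habitat fund, for a payoff of 22.07.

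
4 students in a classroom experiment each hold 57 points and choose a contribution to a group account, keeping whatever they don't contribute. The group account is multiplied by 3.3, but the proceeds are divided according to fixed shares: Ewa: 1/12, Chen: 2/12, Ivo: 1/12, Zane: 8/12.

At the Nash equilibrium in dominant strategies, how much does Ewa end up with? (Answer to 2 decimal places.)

A player with share s gets back 3.3·s per unit contributed, so full contribution is dominant for anyone with s > 1/3.3 = 0.3030 and zero contribution is dominant for anyone below.
The only share above 0.3030 is Zane's 8/12, contributing 57; the remaining 3 contribute 0. Total contributed: 57.
Ewa keeps 57 and receives 3.3 × 57 × 1/12 = 15.68 from the group account, for a payoff of 72.68.

72.68 points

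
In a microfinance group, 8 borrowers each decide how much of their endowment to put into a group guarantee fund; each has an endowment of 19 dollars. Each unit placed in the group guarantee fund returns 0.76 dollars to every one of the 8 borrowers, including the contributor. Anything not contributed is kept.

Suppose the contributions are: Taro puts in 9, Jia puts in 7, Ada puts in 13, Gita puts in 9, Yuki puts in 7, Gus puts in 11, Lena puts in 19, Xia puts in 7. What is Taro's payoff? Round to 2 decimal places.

Total contributed: 9 + 7 + 13 + 9 + 7 + 11 + 19 + 7 = 82.
Each receives 0.76 × 82 = 62.32 from the group guarantee fund.
Taro keeps 19 − 9 = 10, so Taro's payoff is 10 + 62.32 = 72.32.

72.32 dollars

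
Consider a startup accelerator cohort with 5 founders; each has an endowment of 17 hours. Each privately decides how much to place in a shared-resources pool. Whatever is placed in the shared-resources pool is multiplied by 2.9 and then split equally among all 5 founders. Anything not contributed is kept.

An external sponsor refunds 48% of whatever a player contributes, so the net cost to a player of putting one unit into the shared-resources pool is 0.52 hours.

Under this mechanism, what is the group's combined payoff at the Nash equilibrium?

287.30 hours

With the mechanism, a contributed unit returns (2.9/5) / 0.52 = 1.1154 per unit of net cost to the contributor — now above 1 — so contributing fully is weakly dominant for every player.
So the Nash equilibrium is full contribution by all 5; the group earns 5 × (17 × 0.48 + 2.9 × 17) = 287.30.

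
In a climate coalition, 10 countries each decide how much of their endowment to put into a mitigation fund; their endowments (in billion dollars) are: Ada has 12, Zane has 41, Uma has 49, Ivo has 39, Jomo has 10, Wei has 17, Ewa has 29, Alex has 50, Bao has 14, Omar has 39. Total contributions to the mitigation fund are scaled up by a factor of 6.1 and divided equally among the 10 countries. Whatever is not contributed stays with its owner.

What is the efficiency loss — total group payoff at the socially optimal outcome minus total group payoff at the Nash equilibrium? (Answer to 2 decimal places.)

1530.00 billion dollars

The private return per contributed unit is 6.1/10 = 0.6100 < 1 for every player regardless of endowment, so the Nash equilibrium is zero contribution and the group total is Σ E_j = 12 + 41 + 49 + 39 + 10 + 17 + 29 + 50 + 14 + 39 = 300.
Each contributed unit returns 6.100 to the group, so the social optimum is full contribution by everyone: group total = 6.100 × 300 = 1830.00.
Efficiency loss = (6.100 − 1) × 300 = 1530.00.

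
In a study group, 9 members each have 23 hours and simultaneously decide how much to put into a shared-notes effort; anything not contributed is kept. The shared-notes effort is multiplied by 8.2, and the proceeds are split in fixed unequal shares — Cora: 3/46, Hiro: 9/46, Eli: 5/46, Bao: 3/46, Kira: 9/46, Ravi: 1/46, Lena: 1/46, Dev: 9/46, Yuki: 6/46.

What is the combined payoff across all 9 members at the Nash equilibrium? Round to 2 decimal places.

Player j's private return per contributed unit is 8.2 × (j's share). Contributing is weakly dominant for j when that share is at least 1/8.2 = 0.1220, and contributing 0 is dominant otherwise.
Hiro, Kira, Dev and Yuki clear that bar, contributing 23 each; the remaining 5 contribute 0. Total contributed: 92.
The shared-notes effort pays out 8.2 × 92 = 754.40 in total (split across the unequal shares, but the aggregate is all that matters for the group sum).
The 5 free-riders keep 23 each, adding 115. Group total = 115 + 754.40 = 869.40.

869.40 hours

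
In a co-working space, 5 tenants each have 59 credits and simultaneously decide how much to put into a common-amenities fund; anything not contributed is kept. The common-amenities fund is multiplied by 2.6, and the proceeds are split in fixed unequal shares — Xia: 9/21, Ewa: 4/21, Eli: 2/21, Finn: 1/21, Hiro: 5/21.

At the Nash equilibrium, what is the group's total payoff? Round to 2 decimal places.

389.40 credits

Each unit j contributes comes back to j as 2.6 × (j's share), so j prefers to contribute only if that share exceeds 1/2.6 = 0.3846; otherwise keeping the unit dominates.
The only share above 0.3846 is Xia's 9/21, contributing 59; the remaining 4 contribute 0. Total contributed: 59.
The common-amenities fund pays out 2.6 × 59 = 153.40 in total (split across the unequal shares, but the aggregate is all that matters for the group sum).
The 4 free-riders keep 59 each, adding 236. Group total = 236 + 153.40 = 389.40.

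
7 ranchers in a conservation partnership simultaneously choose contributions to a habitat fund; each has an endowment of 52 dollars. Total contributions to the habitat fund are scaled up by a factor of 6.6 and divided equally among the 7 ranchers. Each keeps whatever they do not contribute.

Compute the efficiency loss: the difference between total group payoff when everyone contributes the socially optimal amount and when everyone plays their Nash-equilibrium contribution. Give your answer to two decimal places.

2038.40 dollars

Each contributed unit returns 6.6/7 = 0.9429 to its contributor — below 1 — so contributing 0 is dominant for every player. At the Nash equilibrium everyone keeps their 52, and the group total is 7 × 52 = 364.
Each contributed unit returns 6.600 to the group as a whole (0.9429 to each of 7 players), which exceeds 1, so the social optimum is full contribution: group total = 6.600 × 364 = 2402.40.
Efficiency loss = 2402.40 − 364 = 2038.40.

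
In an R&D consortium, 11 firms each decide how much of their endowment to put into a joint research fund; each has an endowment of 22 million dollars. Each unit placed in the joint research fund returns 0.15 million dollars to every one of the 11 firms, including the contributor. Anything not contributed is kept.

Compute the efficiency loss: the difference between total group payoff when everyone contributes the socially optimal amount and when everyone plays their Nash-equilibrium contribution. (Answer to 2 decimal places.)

The private return per contributed unit is 0.15 < 1, so contributing 0 is dominant for every player. At the Nash equilibrium everyone keeps their 22, and the group total is 11 × 22 = 242.
Each contributed unit returns 1.650 to the group as a whole (0.15 to each of 11 players), which exceeds 1, so the social optimum is full contribution: group total = 1.650 × 242 = 399.30.
Efficiency loss = 399.30 − 242 = 157.30.

157.30 million dollars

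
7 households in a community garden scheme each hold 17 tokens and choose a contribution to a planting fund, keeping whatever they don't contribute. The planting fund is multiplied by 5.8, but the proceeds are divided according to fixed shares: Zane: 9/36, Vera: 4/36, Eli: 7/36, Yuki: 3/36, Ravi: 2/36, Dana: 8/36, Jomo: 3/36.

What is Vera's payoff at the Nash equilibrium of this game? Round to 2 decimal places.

A player with share s gets back 5.8·s per unit contributed, so full contribution is dominant for anyone with s > 1/5.8 = 0.1724 and zero contribution is dominant for anyone below.
Zane, Eli and Dana are above the threshold, contributing 17 each; the remaining 4 contribute 0. Total contributed: 51.
Vera keeps 17 and receives 5.8 × 51 × 4/36 = 32.87 from the planting fund, for a payoff of 49.87.

49.87 tokens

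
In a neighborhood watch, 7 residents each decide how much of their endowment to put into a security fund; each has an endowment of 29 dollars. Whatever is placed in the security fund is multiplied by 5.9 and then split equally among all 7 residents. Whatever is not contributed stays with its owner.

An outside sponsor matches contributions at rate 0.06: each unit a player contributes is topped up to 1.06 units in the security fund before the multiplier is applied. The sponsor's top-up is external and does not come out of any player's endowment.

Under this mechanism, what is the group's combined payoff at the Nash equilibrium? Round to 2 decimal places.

203.00 dollars

Even with the mechanism, each unit contributed returns only 5.9 × 1.06 / 7 = 0.8934 per unit of net cost, so contributing nothing is still dominant.
Everyone keeps their endowment and the group total is 7 × 29 = 203.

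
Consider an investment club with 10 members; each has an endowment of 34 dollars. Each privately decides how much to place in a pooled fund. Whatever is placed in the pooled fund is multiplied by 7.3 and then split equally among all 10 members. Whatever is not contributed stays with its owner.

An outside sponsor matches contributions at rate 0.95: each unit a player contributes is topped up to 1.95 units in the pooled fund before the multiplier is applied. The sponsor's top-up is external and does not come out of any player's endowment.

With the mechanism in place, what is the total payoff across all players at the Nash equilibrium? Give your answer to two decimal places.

With the mechanism, a contributed unit returns 7.3 × 1.95 / 10 = 1.4235 per unit of net cost to the contributor — now above 1 — so contributing fully is weakly dominant for every player.
At the Nash equilibrium everyone contributes 34. Group total payoff = 7.3 × 1.95 × 340 = 4839.90.

4839.90 dollars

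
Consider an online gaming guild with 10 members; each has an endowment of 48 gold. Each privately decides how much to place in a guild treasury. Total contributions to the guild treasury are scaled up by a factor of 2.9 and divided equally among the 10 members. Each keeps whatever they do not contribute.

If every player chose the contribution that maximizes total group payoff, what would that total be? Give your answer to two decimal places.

1392.00 gold

Each contributed unit returns 2.900 to the group as a whole (0.2900 to each of 10 players), which exceeds 1, so the social optimum is full contribution: group total = 2.900 × 480 = 1392.00.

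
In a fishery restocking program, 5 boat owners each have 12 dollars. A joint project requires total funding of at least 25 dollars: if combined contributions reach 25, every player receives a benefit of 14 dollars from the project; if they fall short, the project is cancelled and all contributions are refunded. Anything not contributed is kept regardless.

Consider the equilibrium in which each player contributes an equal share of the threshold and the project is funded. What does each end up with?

Equal share of the threshold: 25/5 = 5.
At this profile no one gains by cutting their contribution: any cut drops the total below 25, the project is cancelled, contributions are refunded, and the deviator ends with 12, which is less than 12 − 5 + 14 = 21. Contributing more than 5 just wastes the excess. So contributing exactly 5 is a best response.
Each player's payoff: 12 − 5 + 14 = 21.

21 dollars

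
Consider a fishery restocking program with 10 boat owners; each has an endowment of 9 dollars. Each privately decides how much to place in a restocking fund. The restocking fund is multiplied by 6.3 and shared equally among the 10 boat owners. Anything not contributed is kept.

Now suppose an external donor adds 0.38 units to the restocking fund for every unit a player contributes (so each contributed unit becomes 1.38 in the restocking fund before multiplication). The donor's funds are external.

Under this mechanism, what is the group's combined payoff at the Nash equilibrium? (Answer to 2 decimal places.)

90.00 dollars

Even with the mechanism, each unit contributed returns only 6.3 × 1.38 / 10 = 0.8694 per unit of net cost, so contributing nothing is still dominant.
At the Nash equilibrium no one contributes; group total payoff = 10 × 9 = 90.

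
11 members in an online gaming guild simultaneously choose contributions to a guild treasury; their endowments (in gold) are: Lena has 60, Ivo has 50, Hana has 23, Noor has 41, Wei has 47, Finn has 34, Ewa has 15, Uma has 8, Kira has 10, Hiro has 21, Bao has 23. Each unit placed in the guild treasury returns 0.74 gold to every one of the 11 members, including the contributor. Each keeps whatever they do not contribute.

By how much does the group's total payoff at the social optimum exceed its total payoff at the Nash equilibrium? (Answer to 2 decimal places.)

The private return per contributed unit is 0.74 < 1 for everyone, so the Nash equilibrium is zero contribution and the group total is Σ E_j = 60 + 50 + 23 + 41 + 47 + 34 + 15 + 8 + 10 + 21 + 23 = 332.
Each contributed unit returns 8.140 to the group, so the social optimum is full contribution by everyone: group total = 8.140 × 332 = 2702.48.
Efficiency loss = (8.140 − 1) × 332 = 2370.48.

2370.48 gold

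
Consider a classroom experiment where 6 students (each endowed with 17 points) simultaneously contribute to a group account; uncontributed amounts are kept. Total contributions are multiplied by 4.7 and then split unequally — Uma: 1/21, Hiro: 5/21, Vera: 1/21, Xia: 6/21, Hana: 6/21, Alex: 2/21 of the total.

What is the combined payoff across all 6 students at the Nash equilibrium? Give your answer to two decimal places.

For player j, contributing a unit is worthwhile iff 4.7 × (j's share) ≥ 1, i.e. iff j's share is at least 0.2128.
The shares above 0.2128 belong to Hiro, Xia and Hana, contributing 17 each; the remaining 3 contribute 0. Total contributed: 51.
The group account pays out 4.7 × 51 = 239.70 in total (split across the unequal shares, but the aggregate is all that matters for the group sum).
The 3 free-riders keep 17 each, adding 51. Group total = 51 + 239.70 = 290.70.

290.70 points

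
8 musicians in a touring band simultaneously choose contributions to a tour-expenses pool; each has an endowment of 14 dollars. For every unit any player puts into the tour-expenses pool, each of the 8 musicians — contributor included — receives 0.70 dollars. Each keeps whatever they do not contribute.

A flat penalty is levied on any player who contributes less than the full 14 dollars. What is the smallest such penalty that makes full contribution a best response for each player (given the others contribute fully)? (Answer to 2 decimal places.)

Given the others contribute fully, the best deviation is to contribute 0 (any partial contribution still incurs the fine and gives up units whose private return 0.70 is below 1).
Deviating from 14 to 0 saves 14 dollars but forfeits the deviator's share of the drop in the tour-expenses pool: 0.70 × 14 = 9.80.
So the deviation gain is 14 − 9.80 = 4.20, and the fine must be at least 4.20 dollars to wipe it out.

4.20 dollars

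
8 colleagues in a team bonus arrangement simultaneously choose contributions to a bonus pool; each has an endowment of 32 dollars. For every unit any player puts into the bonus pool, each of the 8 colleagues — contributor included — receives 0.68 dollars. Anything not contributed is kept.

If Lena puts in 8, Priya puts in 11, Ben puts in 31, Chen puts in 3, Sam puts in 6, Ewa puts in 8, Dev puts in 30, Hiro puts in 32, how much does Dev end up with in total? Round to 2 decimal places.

89.72 dollars

Total contributed: 8 + 11 + 31 + 3 + 6 + 8 + 30 + 32 = 129.
Each receives 0.68 × 129 = 87.72 from the bonus pool.
Dev keeps 32 − 30 = 2, so Dev's payoff is 2 + 87.72 = 89.72.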